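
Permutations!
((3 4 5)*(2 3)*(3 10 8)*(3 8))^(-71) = ((2 10 3 4 5))^(-71) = (2 5 4 3 10)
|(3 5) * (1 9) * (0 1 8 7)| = |(0 1 9 8 7)(3 5)| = 10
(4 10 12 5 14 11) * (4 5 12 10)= [0, 1, 2, 3, 4, 14, 6, 7, 8, 9, 10, 5, 12, 13, 11]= (5 14 11)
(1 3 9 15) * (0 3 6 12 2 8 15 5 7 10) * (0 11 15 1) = (0 3 9 5 7 10 11 15)(1 6 12 2 8) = [3, 6, 8, 9, 4, 7, 12, 10, 1, 5, 11, 15, 2, 13, 14, 0]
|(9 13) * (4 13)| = 3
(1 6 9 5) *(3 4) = [0, 6, 2, 4, 3, 1, 9, 7, 8, 5] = (1 6 9 5)(3 4)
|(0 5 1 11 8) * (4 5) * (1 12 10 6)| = 9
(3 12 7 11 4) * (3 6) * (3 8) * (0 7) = [7, 1, 2, 12, 6, 5, 8, 11, 3, 9, 10, 4, 0] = (0 7 11 4 6 8 3 12)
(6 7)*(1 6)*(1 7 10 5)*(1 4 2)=(1 6 10 5 4 2)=[0, 6, 1, 3, 2, 4, 10, 7, 8, 9, 5]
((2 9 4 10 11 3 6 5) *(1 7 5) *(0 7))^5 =(0 4 1 9 6 2 3 5 11 7 10)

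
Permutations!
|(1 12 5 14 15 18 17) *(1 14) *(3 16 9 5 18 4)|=|(1 12 18 17 14 15 4 3 16 9 5)|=11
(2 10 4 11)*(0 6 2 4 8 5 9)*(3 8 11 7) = (0 6 2 10 11 4 7 3 8 5 9) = [6, 1, 10, 8, 7, 9, 2, 3, 5, 0, 11, 4]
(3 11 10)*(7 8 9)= (3 11 10)(7 8 9)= [0, 1, 2, 11, 4, 5, 6, 8, 9, 7, 3, 10]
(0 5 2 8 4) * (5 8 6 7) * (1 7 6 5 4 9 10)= (0 8 9 10 1 7 4)(2 5)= [8, 7, 5, 3, 0, 2, 6, 4, 9, 10, 1]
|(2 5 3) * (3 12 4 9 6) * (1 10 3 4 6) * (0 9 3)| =12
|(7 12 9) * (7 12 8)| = 2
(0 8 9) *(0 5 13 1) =[8, 0, 2, 3, 4, 13, 6, 7, 9, 5, 10, 11, 12, 1] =(0 8 9 5 13 1)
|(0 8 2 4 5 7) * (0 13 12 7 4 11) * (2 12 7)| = 10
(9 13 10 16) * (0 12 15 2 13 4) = (0 12 15 2 13 10 16 9 4) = [12, 1, 13, 3, 0, 5, 6, 7, 8, 4, 16, 11, 15, 10, 14, 2, 9]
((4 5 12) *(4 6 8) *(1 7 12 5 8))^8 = (12)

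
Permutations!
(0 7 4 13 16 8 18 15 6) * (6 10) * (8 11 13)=(0 7 4 8 18 15 10 6)(11 13 16)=[7, 1, 2, 3, 8, 5, 0, 4, 18, 9, 6, 13, 12, 16, 14, 10, 11, 17, 15]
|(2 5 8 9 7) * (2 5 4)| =4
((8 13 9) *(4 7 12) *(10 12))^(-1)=((4 7 10 12)(8 13 9))^(-1)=(4 12 10 7)(8 9 13)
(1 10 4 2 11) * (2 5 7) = (1 10 4 5 7 2 11) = [0, 10, 11, 3, 5, 7, 6, 2, 8, 9, 4, 1]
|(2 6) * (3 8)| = |(2 6)(3 8)| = 2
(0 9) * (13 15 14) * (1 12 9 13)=(0 13 15 14 1 12 9)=[13, 12, 2, 3, 4, 5, 6, 7, 8, 0, 10, 11, 9, 15, 1, 14]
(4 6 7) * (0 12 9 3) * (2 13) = (0 12 9 3)(2 13)(4 6 7) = [12, 1, 13, 0, 6, 5, 7, 4, 8, 3, 10, 11, 9, 2]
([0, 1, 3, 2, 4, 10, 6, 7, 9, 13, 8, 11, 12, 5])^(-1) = [0, 1, 3, 2, 4, 13, 6, 7, 10, 8, 5, 11, 12, 9]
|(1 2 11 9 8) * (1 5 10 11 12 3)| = |(1 2 12 3)(5 10 11 9 8)| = 20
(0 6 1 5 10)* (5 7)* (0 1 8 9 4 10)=(0 6 8 9 4 10 1 7 5)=[6, 7, 2, 3, 10, 0, 8, 5, 9, 4, 1]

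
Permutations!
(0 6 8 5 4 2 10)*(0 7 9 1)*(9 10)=(0 6 8 5 4 2 9 1)(7 10)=[6, 0, 9, 3, 2, 4, 8, 10, 5, 1, 7]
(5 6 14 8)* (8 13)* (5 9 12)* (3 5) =(3 5 6 14 13 8 9 12) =[0, 1, 2, 5, 4, 6, 14, 7, 9, 12, 10, 11, 3, 8, 13]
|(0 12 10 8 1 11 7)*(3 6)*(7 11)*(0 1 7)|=6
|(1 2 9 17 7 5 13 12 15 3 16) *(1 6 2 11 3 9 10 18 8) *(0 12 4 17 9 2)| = 60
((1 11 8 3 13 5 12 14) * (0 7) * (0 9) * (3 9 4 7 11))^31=(0 9 8 11)(1 3 13 5 12 14)(4 7)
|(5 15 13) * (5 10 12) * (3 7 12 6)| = 8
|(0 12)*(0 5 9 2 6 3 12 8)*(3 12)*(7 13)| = 10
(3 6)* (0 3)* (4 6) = (0 3 4 6) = [3, 1, 2, 4, 6, 5, 0]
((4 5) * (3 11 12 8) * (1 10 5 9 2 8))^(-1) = (1 12 11 3 8 2 9 4 5 10)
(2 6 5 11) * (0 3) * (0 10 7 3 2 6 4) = [2, 1, 4, 10, 0, 11, 5, 3, 8, 9, 7, 6] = (0 2 4)(3 10 7)(5 11 6)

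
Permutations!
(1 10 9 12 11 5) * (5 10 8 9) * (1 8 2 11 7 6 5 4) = (1 2 11 10 4)(5 8 9 12 7 6) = [0, 2, 11, 3, 1, 8, 5, 6, 9, 12, 4, 10, 7]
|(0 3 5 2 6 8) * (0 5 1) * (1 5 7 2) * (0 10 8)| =|(0 3 5 1 10 8 7 2 6)| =9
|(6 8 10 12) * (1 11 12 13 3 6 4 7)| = 5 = |(1 11 12 4 7)(3 6 8 10 13)|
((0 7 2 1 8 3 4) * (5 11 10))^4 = ((0 7 2 1 8 3 4)(5 11 10))^4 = (0 8 7 3 2 4 1)(5 11 10)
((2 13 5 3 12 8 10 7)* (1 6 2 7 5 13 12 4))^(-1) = ((13)(1 6 2 12 8 10 5 3 4))^(-1) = (13)(1 4 3 5 10 8 12 2 6)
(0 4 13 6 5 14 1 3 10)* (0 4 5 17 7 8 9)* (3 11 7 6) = [5, 11, 2, 10, 13, 14, 17, 8, 9, 0, 4, 7, 12, 3, 1, 15, 16, 6] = (0 5 14 1 11 7 8 9)(3 10 4 13)(6 17)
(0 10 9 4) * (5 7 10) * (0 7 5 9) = (0 9 4 7 10) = [9, 1, 2, 3, 7, 5, 6, 10, 8, 4, 0]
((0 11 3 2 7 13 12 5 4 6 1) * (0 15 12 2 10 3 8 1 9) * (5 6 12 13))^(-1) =((0 11 8 1 15 13 2 7 5 4 12 6 9)(3 10))^(-1) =(0 9 6 12 4 5 7 2 13 15 1 8 11)(3 10)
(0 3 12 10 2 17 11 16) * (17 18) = [3, 1, 18, 12, 4, 5, 6, 7, 8, 9, 2, 16, 10, 13, 14, 15, 0, 11, 17] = (0 3 12 10 2 18 17 11 16)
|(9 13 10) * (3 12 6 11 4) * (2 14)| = |(2 14)(3 12 6 11 4)(9 13 10)| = 30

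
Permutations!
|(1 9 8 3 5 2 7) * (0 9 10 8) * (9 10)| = |(0 10 8 3 5 2 7 1 9)| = 9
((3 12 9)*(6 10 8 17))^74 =((3 12 9)(6 10 8 17))^74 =(3 9 12)(6 8)(10 17)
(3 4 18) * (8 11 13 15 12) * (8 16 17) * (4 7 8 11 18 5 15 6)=(3 7 8 18)(4 5 15 12 16 17 11 13 6)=[0, 1, 2, 7, 5, 15, 4, 8, 18, 9, 10, 13, 16, 6, 14, 12, 17, 11, 3]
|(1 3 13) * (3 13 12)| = 2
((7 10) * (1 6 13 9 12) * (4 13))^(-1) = (1 12 9 13 4 6)(7 10)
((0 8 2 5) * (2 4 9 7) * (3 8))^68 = ((0 3 8 4 9 7 2 5))^68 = (0 9)(2 8)(3 7)(4 5)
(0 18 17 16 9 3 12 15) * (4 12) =(0 18 17 16 9 3 4 12 15) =[18, 1, 2, 4, 12, 5, 6, 7, 8, 3, 10, 11, 15, 13, 14, 0, 9, 16, 17]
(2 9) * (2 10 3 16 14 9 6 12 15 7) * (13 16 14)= [0, 1, 6, 14, 4, 5, 12, 2, 8, 10, 3, 11, 15, 16, 9, 7, 13]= (2 6 12 15 7)(3 14 9 10)(13 16)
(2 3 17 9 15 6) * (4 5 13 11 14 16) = (2 3 17 9 15 6)(4 5 13 11 14 16) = [0, 1, 3, 17, 5, 13, 2, 7, 8, 15, 10, 14, 12, 11, 16, 6, 4, 9]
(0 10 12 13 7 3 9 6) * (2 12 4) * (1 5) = (0 10 4 2 12 13 7 3 9 6)(1 5) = [10, 5, 12, 9, 2, 1, 0, 3, 8, 6, 4, 11, 13, 7]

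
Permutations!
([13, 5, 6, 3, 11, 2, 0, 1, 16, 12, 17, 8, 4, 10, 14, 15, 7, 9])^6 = (0 4 5 17 16)(1 10 8 6 12)(2 9 7 13 11)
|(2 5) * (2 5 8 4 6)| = 4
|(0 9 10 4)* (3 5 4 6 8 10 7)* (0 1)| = |(0 9 7 3 5 4 1)(6 8 10)| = 21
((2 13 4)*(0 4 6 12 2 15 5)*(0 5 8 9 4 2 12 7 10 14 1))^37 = (0 10 13 1 7 2 14 6)(4 15 8 9) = ((0 2 13 6 7 10 14 1)(4 15 8 9))^37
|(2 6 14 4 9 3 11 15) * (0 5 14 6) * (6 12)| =|(0 5 14 4 9 3 11 15 2)(6 12)| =18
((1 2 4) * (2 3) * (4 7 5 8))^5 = (1 8 7 3 4 5 2)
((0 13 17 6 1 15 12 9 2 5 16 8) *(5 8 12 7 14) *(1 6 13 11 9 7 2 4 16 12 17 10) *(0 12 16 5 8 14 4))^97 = ((0 11 9)(1 15 2 14 8 12 7 4 5 16 17 13 10))^97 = (0 11 9)(1 7 10 12 13 8 17 14 16 2 5 15 4)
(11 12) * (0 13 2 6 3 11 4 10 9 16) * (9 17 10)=(0 13 2 6 3 11 12 4 9 16)(10 17)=[13, 1, 6, 11, 9, 5, 3, 7, 8, 16, 17, 12, 4, 2, 14, 15, 0, 10]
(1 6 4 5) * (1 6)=[0, 1, 2, 3, 5, 6, 4]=(4 5 6)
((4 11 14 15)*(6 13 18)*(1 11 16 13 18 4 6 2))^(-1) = (1 2 18 6 15 14 11)(4 13 16)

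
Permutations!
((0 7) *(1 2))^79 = ((0 7)(1 2))^79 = (0 7)(1 2)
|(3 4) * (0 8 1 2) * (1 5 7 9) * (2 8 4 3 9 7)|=|(0 4 9 1 8 5 2)|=7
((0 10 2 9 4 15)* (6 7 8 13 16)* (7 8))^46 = ((0 10 2 9 4 15)(6 8 13 16))^46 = (0 4 2)(6 13)(8 16)(9 10 15)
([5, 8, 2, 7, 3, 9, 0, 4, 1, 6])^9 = (0 5 9 6)(1 8)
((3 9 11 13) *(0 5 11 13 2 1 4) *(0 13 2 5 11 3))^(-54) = (13)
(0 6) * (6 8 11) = [8, 1, 2, 3, 4, 5, 0, 7, 11, 9, 10, 6] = (0 8 11 6)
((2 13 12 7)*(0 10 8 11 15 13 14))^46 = (0 12 8 2 15)(7 11 14 13 10)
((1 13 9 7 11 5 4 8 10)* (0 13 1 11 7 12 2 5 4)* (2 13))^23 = ((0 2 5)(4 8 10 11)(9 12 13))^23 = (0 5 2)(4 11 10 8)(9 13 12)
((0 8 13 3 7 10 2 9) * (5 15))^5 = (0 10 13 9 7 8 2 3)(5 15)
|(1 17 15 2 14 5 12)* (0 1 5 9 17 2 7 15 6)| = |(0 1 2 14 9 17 6)(5 12)(7 15)| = 14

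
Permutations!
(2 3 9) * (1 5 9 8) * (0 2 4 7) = (0 2 3 8 1 5 9 4 7) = [2, 5, 3, 8, 7, 9, 6, 0, 1, 4]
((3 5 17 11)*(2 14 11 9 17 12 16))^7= ((2 14 11 3 5 12 16)(9 17))^7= (9 17)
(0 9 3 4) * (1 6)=(0 9 3 4)(1 6)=[9, 6, 2, 4, 0, 5, 1, 7, 8, 3]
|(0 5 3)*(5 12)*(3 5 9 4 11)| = 6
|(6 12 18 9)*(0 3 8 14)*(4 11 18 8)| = 10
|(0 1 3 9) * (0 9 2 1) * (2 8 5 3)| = 6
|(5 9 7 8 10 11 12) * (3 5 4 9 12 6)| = |(3 5 12 4 9 7 8 10 11 6)| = 10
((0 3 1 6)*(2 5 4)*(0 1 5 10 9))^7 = (10)(1 6)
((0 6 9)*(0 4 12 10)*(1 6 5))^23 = (0 10 12 4 9 6 1 5)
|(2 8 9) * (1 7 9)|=|(1 7 9 2 8)|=5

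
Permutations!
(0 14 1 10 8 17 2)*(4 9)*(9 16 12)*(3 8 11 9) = [14, 10, 0, 8, 16, 5, 6, 7, 17, 4, 11, 9, 3, 13, 1, 15, 12, 2] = (0 14 1 10 11 9 4 16 12 3 8 17 2)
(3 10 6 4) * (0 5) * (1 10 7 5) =(0 1 10 6 4 3 7 5) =[1, 10, 2, 7, 3, 0, 4, 5, 8, 9, 6]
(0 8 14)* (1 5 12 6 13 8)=(0 1 5 12 6 13 8 14)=[1, 5, 2, 3, 4, 12, 13, 7, 14, 9, 10, 11, 6, 8, 0]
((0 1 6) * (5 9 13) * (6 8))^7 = (0 6 8 1)(5 9 13)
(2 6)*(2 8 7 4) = (2 6 8 7 4) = [0, 1, 6, 3, 2, 5, 8, 4, 7]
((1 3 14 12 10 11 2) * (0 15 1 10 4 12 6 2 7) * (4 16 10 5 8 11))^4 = ((0 15 1 3 14 6 2 5 8 11 7)(4 12 16 10))^4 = (16)(0 14 8 15 6 11 1 2 7 3 5)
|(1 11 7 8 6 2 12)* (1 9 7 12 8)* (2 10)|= |(1 11 12 9 7)(2 8 6 10)|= 20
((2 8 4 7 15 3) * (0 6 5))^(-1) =((0 6 5)(2 8 4 7 15 3))^(-1) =(0 5 6)(2 3 15 7 4 8)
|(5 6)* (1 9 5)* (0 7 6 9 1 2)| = |(0 7 6 2)(5 9)| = 4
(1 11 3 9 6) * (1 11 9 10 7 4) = (1 9 6 11 3 10 7 4) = [0, 9, 2, 10, 1, 5, 11, 4, 8, 6, 7, 3]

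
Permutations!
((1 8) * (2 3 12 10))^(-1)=(1 8)(2 10 12 3)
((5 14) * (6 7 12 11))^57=((5 14)(6 7 12 11))^57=(5 14)(6 7 12 11)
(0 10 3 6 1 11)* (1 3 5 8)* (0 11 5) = (11)(0 10)(1 5 8)(3 6) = [10, 5, 2, 6, 4, 8, 3, 7, 1, 9, 0, 11]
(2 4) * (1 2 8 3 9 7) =(1 2 4 8 3 9 7) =[0, 2, 4, 9, 8, 5, 6, 1, 3, 7]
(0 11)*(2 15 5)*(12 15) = (0 11)(2 12 15 5) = [11, 1, 12, 3, 4, 2, 6, 7, 8, 9, 10, 0, 15, 13, 14, 5]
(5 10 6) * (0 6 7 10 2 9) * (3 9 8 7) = [6, 1, 8, 9, 4, 2, 5, 10, 7, 0, 3] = (0 6 5 2 8 7 10 3 9)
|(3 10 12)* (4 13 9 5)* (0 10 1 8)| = 12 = |(0 10 12 3 1 8)(4 13 9 5)|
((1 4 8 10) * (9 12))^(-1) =((1 4 8 10)(9 12))^(-1) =(1 10 8 4)(9 12)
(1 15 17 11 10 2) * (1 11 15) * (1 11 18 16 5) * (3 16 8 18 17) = (1 11 10 2 17 15 3 16 5)(8 18) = [0, 11, 17, 16, 4, 1, 6, 7, 18, 9, 2, 10, 12, 13, 14, 3, 5, 15, 8]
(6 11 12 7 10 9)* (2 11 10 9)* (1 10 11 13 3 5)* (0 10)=(0 10 2 13 3 5 1)(6 11 12 7 9)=[10, 0, 13, 5, 4, 1, 11, 9, 8, 6, 2, 12, 7, 3]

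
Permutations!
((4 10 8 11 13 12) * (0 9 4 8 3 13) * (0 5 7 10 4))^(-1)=(0 9)(3 10 7 5 11 8 12 13)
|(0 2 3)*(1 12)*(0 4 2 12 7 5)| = 15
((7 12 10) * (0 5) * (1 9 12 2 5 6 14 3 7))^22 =(0 6 14 3 7 2 5)(1 12)(9 10)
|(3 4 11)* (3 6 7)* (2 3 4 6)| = 6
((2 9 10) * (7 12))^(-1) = ((2 9 10)(7 12))^(-1) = (2 10 9)(7 12)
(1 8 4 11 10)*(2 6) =(1 8 4 11 10)(2 6) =[0, 8, 6, 3, 11, 5, 2, 7, 4, 9, 1, 10]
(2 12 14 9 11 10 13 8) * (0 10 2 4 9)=(0 10 13 8 4 9 11 2 12 14)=[10, 1, 12, 3, 9, 5, 6, 7, 4, 11, 13, 2, 14, 8, 0]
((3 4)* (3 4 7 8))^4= (3 7 8)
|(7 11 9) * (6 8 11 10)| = |(6 8 11 9 7 10)| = 6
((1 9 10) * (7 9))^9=(1 7 9 10)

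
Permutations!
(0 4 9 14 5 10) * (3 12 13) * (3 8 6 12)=[4, 1, 2, 3, 9, 10, 12, 7, 6, 14, 0, 11, 13, 8, 5]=(0 4 9 14 5 10)(6 12 13 8)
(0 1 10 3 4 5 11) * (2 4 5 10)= (0 1 2 4 10 3 5 11)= [1, 2, 4, 5, 10, 11, 6, 7, 8, 9, 3, 0]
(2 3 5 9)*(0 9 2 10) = [9, 1, 3, 5, 4, 2, 6, 7, 8, 10, 0] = (0 9 10)(2 3 5)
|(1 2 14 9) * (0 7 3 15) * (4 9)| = |(0 7 3 15)(1 2 14 4 9)| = 20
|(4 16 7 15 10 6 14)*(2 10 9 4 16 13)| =|(2 10 6 14 16 7 15 9 4 13)| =10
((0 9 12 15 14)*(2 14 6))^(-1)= (0 14 2 6 15 12 9)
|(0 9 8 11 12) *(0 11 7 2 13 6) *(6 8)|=12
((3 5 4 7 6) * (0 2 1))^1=(0 2 1)(3 5 4 7 6)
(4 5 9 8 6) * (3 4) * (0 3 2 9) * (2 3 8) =(0 8 6 3 4 5)(2 9) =[8, 1, 9, 4, 5, 0, 3, 7, 6, 2]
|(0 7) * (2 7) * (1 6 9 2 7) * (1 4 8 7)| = |(0 1 6 9 2 4 8 7)| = 8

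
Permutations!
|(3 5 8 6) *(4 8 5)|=|(3 4 8 6)|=4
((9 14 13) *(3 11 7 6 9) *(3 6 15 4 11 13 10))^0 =((3 13 6 9 14 10)(4 11 7 15))^0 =(15)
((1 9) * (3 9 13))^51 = (1 9 3 13)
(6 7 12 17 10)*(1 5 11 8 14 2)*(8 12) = (1 5 11 12 17 10 6 7 8 14 2) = [0, 5, 1, 3, 4, 11, 7, 8, 14, 9, 6, 12, 17, 13, 2, 15, 16, 10]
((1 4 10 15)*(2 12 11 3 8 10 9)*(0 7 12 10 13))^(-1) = ((0 7 12 11 3 8 13)(1 4 9 2 10 15))^(-1) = (0 13 8 3 11 12 7)(1 15 10 2 9 4)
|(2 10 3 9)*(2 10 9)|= 4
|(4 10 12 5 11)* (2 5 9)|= 7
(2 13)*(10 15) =(2 13)(10 15) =[0, 1, 13, 3, 4, 5, 6, 7, 8, 9, 15, 11, 12, 2, 14, 10]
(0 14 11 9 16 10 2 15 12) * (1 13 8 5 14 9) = (0 9 16 10 2 15 12)(1 13 8 5 14 11) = [9, 13, 15, 3, 4, 14, 6, 7, 5, 16, 2, 1, 0, 8, 11, 12, 10]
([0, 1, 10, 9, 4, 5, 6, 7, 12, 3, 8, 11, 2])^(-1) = [0, 1, 12, 9, 4, 5, 6, 7, 10, 3, 2, 11, 8]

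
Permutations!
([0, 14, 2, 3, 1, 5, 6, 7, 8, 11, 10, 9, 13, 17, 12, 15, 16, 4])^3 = [0, 13, 2, 3, 12, 5, 6, 7, 8, 11, 10, 9, 4, 1, 17, 15, 16, 14]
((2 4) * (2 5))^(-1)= (2 5 4)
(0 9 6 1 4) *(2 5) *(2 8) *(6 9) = (9)(0 6 1 4)(2 5 8) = [6, 4, 5, 3, 0, 8, 1, 7, 2, 9]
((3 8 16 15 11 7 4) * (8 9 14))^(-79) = ((3 9 14 8 16 15 11 7 4))^(-79) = (3 14 16 11 4 9 8 15 7)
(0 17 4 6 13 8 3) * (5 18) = (0 17 4 6 13 8 3)(5 18) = [17, 1, 2, 0, 6, 18, 13, 7, 3, 9, 10, 11, 12, 8, 14, 15, 16, 4, 5]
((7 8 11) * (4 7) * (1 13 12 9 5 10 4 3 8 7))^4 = ((1 13 12 9 5 10 4)(3 8 11))^4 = (1 5 13 10 12 4 9)(3 8 11)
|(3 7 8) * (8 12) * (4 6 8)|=|(3 7 12 4 6 8)|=6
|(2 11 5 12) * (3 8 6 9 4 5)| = |(2 11 3 8 6 9 4 5 12)| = 9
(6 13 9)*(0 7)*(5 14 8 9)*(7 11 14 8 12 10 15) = (0 11 14 12 10 15 7)(5 8 9 6 13) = [11, 1, 2, 3, 4, 8, 13, 0, 9, 6, 15, 14, 10, 5, 12, 7]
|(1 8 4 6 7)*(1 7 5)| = |(1 8 4 6 5)| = 5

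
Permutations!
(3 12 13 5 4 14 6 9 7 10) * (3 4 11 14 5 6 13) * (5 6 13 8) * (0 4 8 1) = (0 4 6 9 7 10 8 5 11 14 1)(3 12) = [4, 0, 2, 12, 6, 11, 9, 10, 5, 7, 8, 14, 3, 13, 1]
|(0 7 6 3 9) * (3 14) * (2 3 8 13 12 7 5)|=30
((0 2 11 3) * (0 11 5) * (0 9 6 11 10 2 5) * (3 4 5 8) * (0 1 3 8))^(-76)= (4 11 6 9 5)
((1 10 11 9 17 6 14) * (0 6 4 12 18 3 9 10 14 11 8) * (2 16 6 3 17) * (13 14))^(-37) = (0 8 10 11 6 16 2 9 3)(1 14 13)(4 17 18 12) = ((0 3 9 2 16 6 11 10 8)(1 13 14)(4 12 18 17))^(-37)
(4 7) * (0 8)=[8, 1, 2, 3, 7, 5, 6, 4, 0]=(0 8)(4 7)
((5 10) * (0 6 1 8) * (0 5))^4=(0 5 1)(6 10 8)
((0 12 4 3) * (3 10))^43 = (0 10 12 3 4)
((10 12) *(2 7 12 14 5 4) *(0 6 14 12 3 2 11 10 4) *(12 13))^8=(14)(2 3 7)(4 13 11 12 10)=((0 6 14 5)(2 7 3)(4 11 10 13 12))^8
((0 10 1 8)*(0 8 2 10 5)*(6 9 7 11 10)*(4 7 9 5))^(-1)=(0 5 6 2 1 10 11 7 4)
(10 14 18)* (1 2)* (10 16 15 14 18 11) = (1 2)(10 18 16 15 14 11) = [0, 2, 1, 3, 4, 5, 6, 7, 8, 9, 18, 10, 12, 13, 11, 14, 15, 17, 16]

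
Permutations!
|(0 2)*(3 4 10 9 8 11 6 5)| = |(0 2)(3 4 10 9 8 11 6 5)| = 8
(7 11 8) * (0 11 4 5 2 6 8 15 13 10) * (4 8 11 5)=[5, 1, 6, 3, 4, 2, 11, 8, 7, 9, 0, 15, 12, 10, 14, 13]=(0 5 2 6 11 15 13 10)(7 8)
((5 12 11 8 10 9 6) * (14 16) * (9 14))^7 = ((5 12 11 8 10 14 16 9 6))^7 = (5 9 14 8 12 6 16 10 11)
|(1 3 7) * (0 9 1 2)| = |(0 9 1 3 7 2)| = 6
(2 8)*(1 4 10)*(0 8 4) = [8, 0, 4, 3, 10, 5, 6, 7, 2, 9, 1] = (0 8 2 4 10 1)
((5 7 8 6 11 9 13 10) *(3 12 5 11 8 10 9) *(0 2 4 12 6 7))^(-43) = ((0 2 4 12 5)(3 6 8 7 10 11)(9 13))^(-43) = (0 4 5 2 12)(3 11 10 7 8 6)(9 13)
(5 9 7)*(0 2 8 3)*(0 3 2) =(2 8)(5 9 7) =[0, 1, 8, 3, 4, 9, 6, 5, 2, 7]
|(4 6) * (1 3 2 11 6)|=6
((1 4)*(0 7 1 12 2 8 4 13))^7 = ((0 7 1 13)(2 8 4 12))^7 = (0 13 1 7)(2 12 4 8)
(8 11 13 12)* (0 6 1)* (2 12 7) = (0 6 1)(2 12 8 11 13 7) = [6, 0, 12, 3, 4, 5, 1, 2, 11, 9, 10, 13, 8, 7]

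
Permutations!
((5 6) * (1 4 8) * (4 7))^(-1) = ((1 7 4 8)(5 6))^(-1) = (1 8 4 7)(5 6)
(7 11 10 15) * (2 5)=(2 5)(7 11 10 15)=[0, 1, 5, 3, 4, 2, 6, 11, 8, 9, 15, 10, 12, 13, 14, 7]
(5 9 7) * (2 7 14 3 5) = (2 7)(3 5 9 14) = [0, 1, 7, 5, 4, 9, 6, 2, 8, 14, 10, 11, 12, 13, 3]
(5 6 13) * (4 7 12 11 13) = (4 7 12 11 13 5 6) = [0, 1, 2, 3, 7, 6, 4, 12, 8, 9, 10, 13, 11, 5]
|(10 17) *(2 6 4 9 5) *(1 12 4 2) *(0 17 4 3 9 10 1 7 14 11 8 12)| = 24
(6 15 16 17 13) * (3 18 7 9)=(3 18 7 9)(6 15 16 17 13)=[0, 1, 2, 18, 4, 5, 15, 9, 8, 3, 10, 11, 12, 6, 14, 16, 17, 13, 7]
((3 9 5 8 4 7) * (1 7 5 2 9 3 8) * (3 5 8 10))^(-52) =((1 7 10 3 5)(2 9)(4 8))^(-52) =(1 3 7 5 10)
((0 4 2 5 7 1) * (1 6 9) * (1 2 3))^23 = (0 1 3 4)(2 6 5 9 7)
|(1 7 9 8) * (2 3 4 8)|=7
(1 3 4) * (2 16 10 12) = (1 3 4)(2 16 10 12) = [0, 3, 16, 4, 1, 5, 6, 7, 8, 9, 12, 11, 2, 13, 14, 15, 10]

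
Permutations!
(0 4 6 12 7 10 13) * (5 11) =(0 4 6 12 7 10 13)(5 11) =[4, 1, 2, 3, 6, 11, 12, 10, 8, 9, 13, 5, 7, 0]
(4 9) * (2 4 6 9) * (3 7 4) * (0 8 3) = [8, 1, 0, 7, 2, 5, 9, 4, 3, 6] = (0 8 3 7 4 2)(6 9)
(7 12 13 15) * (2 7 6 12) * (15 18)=(2 7)(6 12 13 18 15)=[0, 1, 7, 3, 4, 5, 12, 2, 8, 9, 10, 11, 13, 18, 14, 6, 16, 17, 15]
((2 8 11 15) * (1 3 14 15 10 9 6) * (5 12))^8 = (1 9 11 2 14)(3 6 10 8 15)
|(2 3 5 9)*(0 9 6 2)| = |(0 9)(2 3 5 6)| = 4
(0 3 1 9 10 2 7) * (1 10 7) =[3, 9, 1, 10, 4, 5, 6, 0, 8, 7, 2] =(0 3 10 2 1 9 7)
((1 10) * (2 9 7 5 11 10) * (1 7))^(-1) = (1 9 2)(5 7 10 11)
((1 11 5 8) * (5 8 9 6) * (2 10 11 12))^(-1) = (1 8 11 10 2 12)(5 6 9)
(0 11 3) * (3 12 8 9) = (0 11 12 8 9 3) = [11, 1, 2, 0, 4, 5, 6, 7, 9, 3, 10, 12, 8]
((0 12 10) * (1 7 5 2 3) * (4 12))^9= (0 4 12 10)(1 3 2 5 7)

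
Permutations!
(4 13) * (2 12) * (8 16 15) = (2 12)(4 13)(8 16 15) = [0, 1, 12, 3, 13, 5, 6, 7, 16, 9, 10, 11, 2, 4, 14, 8, 15]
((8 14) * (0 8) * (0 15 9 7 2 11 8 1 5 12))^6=((0 1 5 12)(2 11 8 14 15 9 7))^6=(0 5)(1 12)(2 7 9 15 14 8 11)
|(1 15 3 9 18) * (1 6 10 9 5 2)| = |(1 15 3 5 2)(6 10 9 18)| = 20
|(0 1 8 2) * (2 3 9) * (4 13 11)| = 6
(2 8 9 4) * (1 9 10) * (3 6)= (1 9 4 2 8 10)(3 6)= [0, 9, 8, 6, 2, 5, 3, 7, 10, 4, 1]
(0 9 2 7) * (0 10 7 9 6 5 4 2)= (0 6 5 4 2 9)(7 10)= [6, 1, 9, 3, 2, 4, 5, 10, 8, 0, 7]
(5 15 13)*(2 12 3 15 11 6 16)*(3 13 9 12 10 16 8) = (2 10 16)(3 15 9 12 13 5 11 6 8) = [0, 1, 10, 15, 4, 11, 8, 7, 3, 12, 16, 6, 13, 5, 14, 9, 2]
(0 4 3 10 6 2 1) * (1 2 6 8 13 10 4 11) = [11, 0, 2, 4, 3, 5, 6, 7, 13, 9, 8, 1, 12, 10] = (0 11 1)(3 4)(8 13 10)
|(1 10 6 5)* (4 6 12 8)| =|(1 10 12 8 4 6 5)| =7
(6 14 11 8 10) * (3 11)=(3 11 8 10 6 14)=[0, 1, 2, 11, 4, 5, 14, 7, 10, 9, 6, 8, 12, 13, 3]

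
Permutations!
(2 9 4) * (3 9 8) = (2 8 3 9 4) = [0, 1, 8, 9, 2, 5, 6, 7, 3, 4]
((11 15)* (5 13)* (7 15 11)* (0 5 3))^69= ((0 5 13 3)(7 15))^69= (0 5 13 3)(7 15)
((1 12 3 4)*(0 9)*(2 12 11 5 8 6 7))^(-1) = ((0 9)(1 11 5 8 6 7 2 12 3 4))^(-1) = (0 9)(1 4 3 12 2 7 6 8 5 11)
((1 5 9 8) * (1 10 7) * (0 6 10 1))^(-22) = (0 10)(1 9)(5 8)(6 7)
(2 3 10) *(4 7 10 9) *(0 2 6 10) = [2, 1, 3, 9, 7, 5, 10, 0, 8, 4, 6] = (0 2 3 9 4 7)(6 10)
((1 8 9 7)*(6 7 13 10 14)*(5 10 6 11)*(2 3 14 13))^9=(1 13 11 2)(3 8 6 5)(7 10 14 9)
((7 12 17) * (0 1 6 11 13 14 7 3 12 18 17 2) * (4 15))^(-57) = (0 11 7 3)(1 13 18 12)(2 6 14 17)(4 15)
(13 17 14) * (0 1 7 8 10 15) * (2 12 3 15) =(0 1 7 8 10 2 12 3 15)(13 17 14) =[1, 7, 12, 15, 4, 5, 6, 8, 10, 9, 2, 11, 3, 17, 13, 0, 16, 14]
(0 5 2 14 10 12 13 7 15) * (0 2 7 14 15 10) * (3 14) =(0 5 7 10 12 13 3 14)(2 15) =[5, 1, 15, 14, 4, 7, 6, 10, 8, 9, 12, 11, 13, 3, 0, 2]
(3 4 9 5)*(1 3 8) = (1 3 4 9 5 8) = [0, 3, 2, 4, 9, 8, 6, 7, 1, 5]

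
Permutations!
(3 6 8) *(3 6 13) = (3 13)(6 8) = [0, 1, 2, 13, 4, 5, 8, 7, 6, 9, 10, 11, 12, 3]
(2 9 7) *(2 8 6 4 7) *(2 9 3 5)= (9)(2 3 5)(4 7 8 6)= [0, 1, 3, 5, 7, 2, 4, 8, 6, 9]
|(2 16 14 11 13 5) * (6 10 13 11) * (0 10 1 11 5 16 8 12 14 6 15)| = 13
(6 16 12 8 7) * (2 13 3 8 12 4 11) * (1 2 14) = (1 2 13 3 8 7 6 16 4 11 14) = [0, 2, 13, 8, 11, 5, 16, 6, 7, 9, 10, 14, 12, 3, 1, 15, 4]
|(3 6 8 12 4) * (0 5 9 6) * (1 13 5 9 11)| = |(0 9 6 8 12 4 3)(1 13 5 11)| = 28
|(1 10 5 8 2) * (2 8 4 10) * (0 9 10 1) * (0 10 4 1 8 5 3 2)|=6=|(0 9 4 8 5 1)(2 10 3)|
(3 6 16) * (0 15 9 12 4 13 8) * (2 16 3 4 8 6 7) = (0 15 9 12 8)(2 16 4 13 6 3 7) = [15, 1, 16, 7, 13, 5, 3, 2, 0, 12, 10, 11, 8, 6, 14, 9, 4]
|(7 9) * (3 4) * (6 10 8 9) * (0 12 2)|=30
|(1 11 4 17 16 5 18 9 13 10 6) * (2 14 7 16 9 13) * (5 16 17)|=40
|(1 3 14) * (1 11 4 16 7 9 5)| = |(1 3 14 11 4 16 7 9 5)| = 9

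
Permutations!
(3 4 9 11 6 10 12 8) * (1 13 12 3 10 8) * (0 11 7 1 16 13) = (0 11 6 8 10 3 4 9 7 1)(12 16 13) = [11, 0, 2, 4, 9, 5, 8, 1, 10, 7, 3, 6, 16, 12, 14, 15, 13]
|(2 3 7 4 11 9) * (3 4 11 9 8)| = 12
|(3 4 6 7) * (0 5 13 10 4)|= 8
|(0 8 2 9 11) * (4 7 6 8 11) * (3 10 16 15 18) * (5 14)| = 30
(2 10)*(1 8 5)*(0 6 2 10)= [6, 8, 0, 3, 4, 1, 2, 7, 5, 9, 10]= (10)(0 6 2)(1 8 5)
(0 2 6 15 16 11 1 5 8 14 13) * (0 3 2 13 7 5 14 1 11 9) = [13, 14, 6, 2, 4, 8, 15, 5, 1, 0, 10, 11, 12, 3, 7, 16, 9] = (0 13 3 2 6 15 16 9)(1 14 7 5 8)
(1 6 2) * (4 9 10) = (1 6 2)(4 9 10) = [0, 6, 1, 3, 9, 5, 2, 7, 8, 10, 4]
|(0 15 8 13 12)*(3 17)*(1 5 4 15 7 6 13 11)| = |(0 7 6 13 12)(1 5 4 15 8 11)(3 17)| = 30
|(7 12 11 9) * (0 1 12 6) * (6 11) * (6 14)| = 15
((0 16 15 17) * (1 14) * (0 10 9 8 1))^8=((0 16 15 17 10 9 8 1 14))^8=(0 14 1 8 9 10 17 15 16)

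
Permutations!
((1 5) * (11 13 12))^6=(13)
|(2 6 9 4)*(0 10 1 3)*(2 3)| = |(0 10 1 2 6 9 4 3)| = 8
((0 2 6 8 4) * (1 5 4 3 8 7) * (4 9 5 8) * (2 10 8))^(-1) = (0 4 3 8 10)(1 7 6 2)(5 9) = ((0 10 8 3 4)(1 2 6 7)(5 9))^(-1)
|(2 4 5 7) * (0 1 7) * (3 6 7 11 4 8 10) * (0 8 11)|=18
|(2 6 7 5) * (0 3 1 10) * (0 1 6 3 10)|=15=|(0 10 1)(2 3 6 7 5)|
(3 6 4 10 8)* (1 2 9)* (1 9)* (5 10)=(1 2)(3 6 4 5 10 8)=[0, 2, 1, 6, 5, 10, 4, 7, 3, 9, 8]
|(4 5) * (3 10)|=|(3 10)(4 5)|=2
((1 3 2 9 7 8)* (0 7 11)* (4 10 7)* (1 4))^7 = (0 1 3 2 9 11)(4 8 7 10)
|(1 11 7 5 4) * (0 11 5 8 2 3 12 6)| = 24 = |(0 11 7 8 2 3 12 6)(1 5 4)|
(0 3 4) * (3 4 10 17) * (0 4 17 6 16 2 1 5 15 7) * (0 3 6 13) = (0 17 6 16 2 1 5 15 7 3 10 13) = [17, 5, 1, 10, 4, 15, 16, 3, 8, 9, 13, 11, 12, 0, 14, 7, 2, 6]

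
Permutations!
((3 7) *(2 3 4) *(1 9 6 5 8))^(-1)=(1 8 5 6 9)(2 4 7 3)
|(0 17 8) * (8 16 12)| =|(0 17 16 12 8)| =5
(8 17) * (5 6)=(5 6)(8 17)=[0, 1, 2, 3, 4, 6, 5, 7, 17, 9, 10, 11, 12, 13, 14, 15, 16, 8]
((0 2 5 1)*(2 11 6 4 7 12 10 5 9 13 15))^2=(0 6 7 10 1 11 4 12 5)(2 13)(9 15)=((0 11 6 4 7 12 10 5 1)(2 9 13 15))^2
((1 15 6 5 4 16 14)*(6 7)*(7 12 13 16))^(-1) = (1 14 16 13 12 15)(4 5 6 7)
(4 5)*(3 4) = [0, 1, 2, 4, 5, 3] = (3 4 5)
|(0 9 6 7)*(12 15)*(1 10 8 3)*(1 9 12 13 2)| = |(0 12 15 13 2 1 10 8 3 9 6 7)| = 12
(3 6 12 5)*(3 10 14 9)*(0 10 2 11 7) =(0 10 14 9 3 6 12 5 2 11 7) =[10, 1, 11, 6, 4, 2, 12, 0, 8, 3, 14, 7, 5, 13, 9]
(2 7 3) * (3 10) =[0, 1, 7, 2, 4, 5, 6, 10, 8, 9, 3] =(2 7 10 3)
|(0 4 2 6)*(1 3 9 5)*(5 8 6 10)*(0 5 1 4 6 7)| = |(0 6 5 4 2 10 1 3 9 8 7)| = 11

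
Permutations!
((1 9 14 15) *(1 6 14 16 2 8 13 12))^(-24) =((1 9 16 2 8 13 12)(6 14 15))^(-24) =(1 8 9 13 16 12 2)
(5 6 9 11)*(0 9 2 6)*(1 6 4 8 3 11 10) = (0 9 10 1 6 2 4 8 3 11 5) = [9, 6, 4, 11, 8, 0, 2, 7, 3, 10, 1, 5]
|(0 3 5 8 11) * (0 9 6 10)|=8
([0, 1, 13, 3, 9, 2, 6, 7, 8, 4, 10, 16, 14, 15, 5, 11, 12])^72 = [0, 1, 2, 3, 4, 5, 6, 7, 8, 9, 10, 11, 12, 13, 14, 15, 16]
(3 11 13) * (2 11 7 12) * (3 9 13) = (2 11 3 7 12)(9 13) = [0, 1, 11, 7, 4, 5, 6, 12, 8, 13, 10, 3, 2, 9]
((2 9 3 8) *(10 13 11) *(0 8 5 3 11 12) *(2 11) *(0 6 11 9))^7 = (0 2 9 8)(3 5)(6 10 12 11 13) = ((0 8 9 2)(3 5)(6 11 10 13 12))^7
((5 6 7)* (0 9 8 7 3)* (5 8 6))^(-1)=(0 3 6 9)(7 8)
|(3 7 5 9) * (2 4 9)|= |(2 4 9 3 7 5)|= 6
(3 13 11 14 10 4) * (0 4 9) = (0 4 3 13 11 14 10 9) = [4, 1, 2, 13, 3, 5, 6, 7, 8, 0, 9, 14, 12, 11, 10]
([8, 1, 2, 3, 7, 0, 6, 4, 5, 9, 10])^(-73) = (10)(0 5 8)(4 7)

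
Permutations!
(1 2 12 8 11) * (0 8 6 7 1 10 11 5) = [8, 2, 12, 3, 4, 0, 7, 1, 5, 9, 11, 10, 6] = (0 8 5)(1 2 12 6 7)(10 11)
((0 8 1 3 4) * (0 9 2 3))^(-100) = (9)(0 1 8)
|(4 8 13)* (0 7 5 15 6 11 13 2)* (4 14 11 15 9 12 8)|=42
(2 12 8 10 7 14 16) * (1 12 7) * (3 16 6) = (1 12 8 10)(2 7 14 6 3 16) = [0, 12, 7, 16, 4, 5, 3, 14, 10, 9, 1, 11, 8, 13, 6, 15, 2]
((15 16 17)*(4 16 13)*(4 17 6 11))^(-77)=((4 16 6 11)(13 17 15))^(-77)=(4 11 6 16)(13 17 15)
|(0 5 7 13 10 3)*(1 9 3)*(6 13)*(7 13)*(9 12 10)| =|(0 5 13 9 3)(1 12 10)(6 7)| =30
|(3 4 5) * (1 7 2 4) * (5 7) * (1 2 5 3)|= 6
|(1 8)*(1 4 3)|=|(1 8 4 3)|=4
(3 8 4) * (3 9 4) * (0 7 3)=(0 7 3 8)(4 9)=[7, 1, 2, 8, 9, 5, 6, 3, 0, 4]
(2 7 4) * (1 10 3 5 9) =(1 10 3 5 9)(2 7 4) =[0, 10, 7, 5, 2, 9, 6, 4, 8, 1, 3]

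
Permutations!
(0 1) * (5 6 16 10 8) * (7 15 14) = (0 1)(5 6 16 10 8)(7 15 14) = [1, 0, 2, 3, 4, 6, 16, 15, 5, 9, 8, 11, 12, 13, 7, 14, 10]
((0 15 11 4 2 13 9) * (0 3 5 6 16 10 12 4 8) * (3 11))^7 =((0 15 3 5 6 16 10 12 4 2 13 9 11 8))^7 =(0 12)(2 3)(4 15)(5 13)(6 9)(8 10)(11 16)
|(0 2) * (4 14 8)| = |(0 2)(4 14 8)| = 6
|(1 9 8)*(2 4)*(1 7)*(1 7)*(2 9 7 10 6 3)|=|(1 7 10 6 3 2 4 9 8)|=9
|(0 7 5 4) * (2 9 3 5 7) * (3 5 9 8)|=|(0 2 8 3 9 5 4)|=7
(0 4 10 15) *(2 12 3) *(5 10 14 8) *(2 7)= (0 4 14 8 5 10 15)(2 12 3 7)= [4, 1, 12, 7, 14, 10, 6, 2, 5, 9, 15, 11, 3, 13, 8, 0]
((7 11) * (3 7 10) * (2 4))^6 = (3 11)(7 10)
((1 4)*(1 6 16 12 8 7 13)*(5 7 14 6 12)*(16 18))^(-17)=(1 6 13 14 7 8 5 12 16 4 18)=((1 4 12 8 14 6 18 16 5 7 13))^(-17)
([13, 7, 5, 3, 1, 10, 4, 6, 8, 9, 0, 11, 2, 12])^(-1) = [10, 4, 12, 3, 6, 2, 7, 1, 8, 9, 5, 11, 13, 0]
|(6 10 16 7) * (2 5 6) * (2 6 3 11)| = 4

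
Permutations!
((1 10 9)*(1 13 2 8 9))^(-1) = (1 10)(2 13 9 8)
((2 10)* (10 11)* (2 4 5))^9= ((2 11 10 4 5))^9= (2 5 4 10 11)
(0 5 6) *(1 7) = (0 5 6)(1 7) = [5, 7, 2, 3, 4, 6, 0, 1]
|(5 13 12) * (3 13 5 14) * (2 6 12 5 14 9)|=|(2 6 12 9)(3 13 5 14)|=4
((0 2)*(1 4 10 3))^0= (10)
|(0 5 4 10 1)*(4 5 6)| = 5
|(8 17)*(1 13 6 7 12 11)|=|(1 13 6 7 12 11)(8 17)|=6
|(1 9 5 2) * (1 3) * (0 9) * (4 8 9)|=8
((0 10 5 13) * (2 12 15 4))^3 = (0 13 5 10)(2 4 15 12)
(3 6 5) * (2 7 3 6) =(2 7 3)(5 6) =[0, 1, 7, 2, 4, 6, 5, 3]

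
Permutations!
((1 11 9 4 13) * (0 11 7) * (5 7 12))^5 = ((0 11 9 4 13 1 12 5 7))^5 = (0 1 11 12 9 5 4 7 13)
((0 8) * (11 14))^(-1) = ((0 8)(11 14))^(-1) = (0 8)(11 14)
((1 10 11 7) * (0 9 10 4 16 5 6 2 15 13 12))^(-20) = (0 5 10 2 7 13 4)(1 12 16 9 6 11 15)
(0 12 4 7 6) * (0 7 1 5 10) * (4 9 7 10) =(0 12 9 7 6 10)(1 5 4) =[12, 5, 2, 3, 1, 4, 10, 6, 8, 7, 0, 11, 9]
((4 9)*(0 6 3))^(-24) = (9)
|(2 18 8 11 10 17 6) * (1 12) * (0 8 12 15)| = 11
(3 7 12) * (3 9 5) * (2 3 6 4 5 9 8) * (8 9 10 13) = [0, 1, 3, 7, 5, 6, 4, 12, 2, 10, 13, 11, 9, 8] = (2 3 7 12 9 10 13 8)(4 5 6)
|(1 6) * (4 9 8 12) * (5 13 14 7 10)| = 20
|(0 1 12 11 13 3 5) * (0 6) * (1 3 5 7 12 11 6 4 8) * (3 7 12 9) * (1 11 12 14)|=|(0 7 9 3 14 1 12 6)(4 8 11 13 5)|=40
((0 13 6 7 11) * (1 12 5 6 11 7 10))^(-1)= ((0 13 11)(1 12 5 6 10))^(-1)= (0 11 13)(1 10 6 5 12)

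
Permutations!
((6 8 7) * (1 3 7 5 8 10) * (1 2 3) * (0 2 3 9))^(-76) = (10)(0 9 2)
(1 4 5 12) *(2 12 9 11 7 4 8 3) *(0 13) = (0 13)(1 8 3 2 12)(4 5 9 11 7) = [13, 8, 12, 2, 5, 9, 6, 4, 3, 11, 10, 7, 1, 0]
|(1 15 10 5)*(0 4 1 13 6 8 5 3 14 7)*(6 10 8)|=11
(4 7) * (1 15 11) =(1 15 11)(4 7) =[0, 15, 2, 3, 7, 5, 6, 4, 8, 9, 10, 1, 12, 13, 14, 11]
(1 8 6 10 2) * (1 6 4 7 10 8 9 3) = (1 9 3)(2 6 8 4 7 10) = [0, 9, 6, 1, 7, 5, 8, 10, 4, 3, 2]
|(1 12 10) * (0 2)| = 6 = |(0 2)(1 12 10)|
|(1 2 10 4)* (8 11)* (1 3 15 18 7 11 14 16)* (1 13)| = 13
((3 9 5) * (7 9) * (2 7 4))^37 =((2 7 9 5 3 4))^37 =(2 7 9 5 3 4)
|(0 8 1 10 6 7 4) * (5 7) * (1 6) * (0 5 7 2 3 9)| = 18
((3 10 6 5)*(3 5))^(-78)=(10)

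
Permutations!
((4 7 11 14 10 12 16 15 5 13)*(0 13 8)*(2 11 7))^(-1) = ((0 13 4 2 11 14 10 12 16 15 5 8))^(-1) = (0 8 5 15 16 12 10 14 11 2 4 13)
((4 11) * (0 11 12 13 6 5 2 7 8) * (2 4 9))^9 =((0 11 9 2 7 8)(4 12 13 6 5))^9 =(0 2)(4 5 6 13 12)(7 11)(8 9)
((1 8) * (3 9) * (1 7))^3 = ((1 8 7)(3 9))^3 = (3 9)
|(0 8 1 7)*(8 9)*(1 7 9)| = |(0 1 9 8 7)| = 5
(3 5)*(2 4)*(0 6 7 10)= (0 6 7 10)(2 4)(3 5)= [6, 1, 4, 5, 2, 3, 7, 10, 8, 9, 0]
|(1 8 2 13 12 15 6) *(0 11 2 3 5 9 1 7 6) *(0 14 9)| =|(0 11 2 13 12 15 14 9 1 8 3 5)(6 7)| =12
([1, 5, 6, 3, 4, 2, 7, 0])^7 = (0 1 5 2 6 7)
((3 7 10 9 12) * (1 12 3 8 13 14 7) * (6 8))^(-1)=((1 12 6 8 13 14 7 10 9 3))^(-1)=(1 3 9 10 7 14 13 8 6 12)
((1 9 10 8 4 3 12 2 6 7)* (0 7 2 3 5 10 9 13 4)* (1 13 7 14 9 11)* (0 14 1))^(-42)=((0 1 7 13 4 5 10 8 14 9 11)(2 6)(3 12))^(-42)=(0 7 4 10 14 11 1 13 5 8 9)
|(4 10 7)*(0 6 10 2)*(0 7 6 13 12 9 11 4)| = |(0 13 12 9 11 4 2 7)(6 10)| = 8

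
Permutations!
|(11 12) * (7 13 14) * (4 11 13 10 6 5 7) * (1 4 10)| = |(1 4 11 12 13 14 10 6 5 7)| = 10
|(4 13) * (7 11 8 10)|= 4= |(4 13)(7 11 8 10)|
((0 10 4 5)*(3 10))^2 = ((0 3 10 4 5))^2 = (0 10 5 3 4)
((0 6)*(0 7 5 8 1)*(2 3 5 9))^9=(9)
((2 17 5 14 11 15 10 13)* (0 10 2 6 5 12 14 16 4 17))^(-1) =(0 2 15 11 14 12 17 4 16 5 6 13 10)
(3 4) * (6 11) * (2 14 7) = (2 14 7)(3 4)(6 11) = [0, 1, 14, 4, 3, 5, 11, 2, 8, 9, 10, 6, 12, 13, 7]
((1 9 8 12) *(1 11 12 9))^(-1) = ((8 9)(11 12))^(-1) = (8 9)(11 12)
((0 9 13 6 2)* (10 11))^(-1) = ((0 9 13 6 2)(10 11))^(-1) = (0 2 6 13 9)(10 11)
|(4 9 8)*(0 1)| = |(0 1)(4 9 8)| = 6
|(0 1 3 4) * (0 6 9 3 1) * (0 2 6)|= 6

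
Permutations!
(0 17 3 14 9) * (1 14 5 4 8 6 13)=[17, 14, 2, 5, 8, 4, 13, 7, 6, 0, 10, 11, 12, 1, 9, 15, 16, 3]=(0 17 3 5 4 8 6 13 1 14 9)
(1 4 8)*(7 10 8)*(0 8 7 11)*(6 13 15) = (0 8 1 4 11)(6 13 15)(7 10) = [8, 4, 2, 3, 11, 5, 13, 10, 1, 9, 7, 0, 12, 15, 14, 6]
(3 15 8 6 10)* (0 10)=(0 10 3 15 8 6)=[10, 1, 2, 15, 4, 5, 0, 7, 6, 9, 3, 11, 12, 13, 14, 8]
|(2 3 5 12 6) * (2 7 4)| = |(2 3 5 12 6 7 4)| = 7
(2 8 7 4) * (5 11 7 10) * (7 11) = (11)(2 8 10 5 7 4) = [0, 1, 8, 3, 2, 7, 6, 4, 10, 9, 5, 11]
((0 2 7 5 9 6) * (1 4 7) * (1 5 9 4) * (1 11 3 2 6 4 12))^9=(0 6)(1 2)(3 12)(5 11)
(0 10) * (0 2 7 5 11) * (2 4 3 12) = (0 10 4 3 12 2 7 5 11) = [10, 1, 7, 12, 3, 11, 6, 5, 8, 9, 4, 0, 2]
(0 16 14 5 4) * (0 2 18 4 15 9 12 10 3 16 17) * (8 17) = (0 8 17)(2 18 4)(3 16 14 5 15 9 12 10) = [8, 1, 18, 16, 2, 15, 6, 7, 17, 12, 3, 11, 10, 13, 5, 9, 14, 0, 4]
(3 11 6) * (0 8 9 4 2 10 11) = (0 8 9 4 2 10 11 6 3) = [8, 1, 10, 0, 2, 5, 3, 7, 9, 4, 11, 6]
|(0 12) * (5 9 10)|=|(0 12)(5 9 10)|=6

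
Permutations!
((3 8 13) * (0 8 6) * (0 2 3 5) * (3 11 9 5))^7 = (0 9 2 3 8 5 11 6 13)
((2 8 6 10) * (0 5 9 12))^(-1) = (0 12 9 5)(2 10 6 8)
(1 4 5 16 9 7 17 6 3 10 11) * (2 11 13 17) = [0, 4, 11, 10, 5, 16, 3, 2, 8, 7, 13, 1, 12, 17, 14, 15, 9, 6] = (1 4 5 16 9 7 2 11)(3 10 13 17 6)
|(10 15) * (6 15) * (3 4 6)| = |(3 4 6 15 10)| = 5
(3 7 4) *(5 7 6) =[0, 1, 2, 6, 3, 7, 5, 4] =(3 6 5 7 4)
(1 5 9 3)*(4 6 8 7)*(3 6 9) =[0, 5, 2, 1, 9, 3, 8, 4, 7, 6] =(1 5 3)(4 9 6 8 7)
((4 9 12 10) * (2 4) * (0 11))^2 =(2 9 10 4 12)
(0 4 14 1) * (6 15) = (0 4 14 1)(6 15) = [4, 0, 2, 3, 14, 5, 15, 7, 8, 9, 10, 11, 12, 13, 1, 6]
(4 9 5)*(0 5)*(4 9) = (0 5 9) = [5, 1, 2, 3, 4, 9, 6, 7, 8, 0]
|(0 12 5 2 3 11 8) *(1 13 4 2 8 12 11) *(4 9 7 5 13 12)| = |(0 11 4 2 3 1 12 13 9 7 5 8)| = 12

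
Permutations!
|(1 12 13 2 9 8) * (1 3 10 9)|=4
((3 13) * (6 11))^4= (13)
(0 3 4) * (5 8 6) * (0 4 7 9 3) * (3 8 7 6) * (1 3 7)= [0, 3, 2, 6, 4, 1, 5, 9, 7, 8]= (1 3 6 5)(7 9 8)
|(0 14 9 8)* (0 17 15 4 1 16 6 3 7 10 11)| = 14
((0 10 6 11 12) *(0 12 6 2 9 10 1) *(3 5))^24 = (12)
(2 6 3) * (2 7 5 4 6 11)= (2 11)(3 7 5 4 6)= [0, 1, 11, 7, 6, 4, 3, 5, 8, 9, 10, 2]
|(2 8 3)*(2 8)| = 2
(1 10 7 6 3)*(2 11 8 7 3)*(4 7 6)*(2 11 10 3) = (1 3)(2 10)(4 7)(6 11 8) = [0, 3, 10, 1, 7, 5, 11, 4, 6, 9, 2, 8]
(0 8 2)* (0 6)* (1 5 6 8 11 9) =(0 11 9 1 5 6)(2 8) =[11, 5, 8, 3, 4, 6, 0, 7, 2, 1, 10, 9]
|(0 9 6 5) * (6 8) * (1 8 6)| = 4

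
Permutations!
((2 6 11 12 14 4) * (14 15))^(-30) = (2 14 12 6 4 15 11)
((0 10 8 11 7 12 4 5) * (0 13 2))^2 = (0 8 7 4 13)(2 10 11 12 5)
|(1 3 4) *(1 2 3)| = 3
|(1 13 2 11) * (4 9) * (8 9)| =|(1 13 2 11)(4 8 9)| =12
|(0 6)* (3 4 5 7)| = 4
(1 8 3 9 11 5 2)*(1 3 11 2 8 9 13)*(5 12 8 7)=[0, 9, 3, 13, 4, 7, 6, 5, 11, 2, 10, 12, 8, 1]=(1 9 2 3 13)(5 7)(8 11 12)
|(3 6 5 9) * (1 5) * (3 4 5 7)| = 12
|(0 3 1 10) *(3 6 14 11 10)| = 10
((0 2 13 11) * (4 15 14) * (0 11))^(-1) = ((0 2 13)(4 15 14))^(-1) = (0 13 2)(4 14 15)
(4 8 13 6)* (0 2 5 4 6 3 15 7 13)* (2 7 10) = [7, 1, 5, 15, 8, 4, 6, 13, 0, 9, 2, 11, 12, 3, 14, 10] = (0 7 13 3 15 10 2 5 4 8)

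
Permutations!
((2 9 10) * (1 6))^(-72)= ((1 6)(2 9 10))^(-72)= (10)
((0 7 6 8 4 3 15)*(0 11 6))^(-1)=((0 7)(3 15 11 6 8 4))^(-1)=(0 7)(3 4 8 6 11 15)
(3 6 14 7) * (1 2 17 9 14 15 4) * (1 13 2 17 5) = (1 17 9 14 7 3 6 15 4 13 2 5) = [0, 17, 5, 6, 13, 1, 15, 3, 8, 14, 10, 11, 12, 2, 7, 4, 16, 9]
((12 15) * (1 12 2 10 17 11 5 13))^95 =((1 12 15 2 10 17 11 5 13))^95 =(1 17 12 11 15 5 2 13 10)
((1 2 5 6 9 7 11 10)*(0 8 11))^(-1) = (0 7 9 6 5 2 1 10 11 8)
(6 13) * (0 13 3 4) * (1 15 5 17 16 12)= (0 13 6 3 4)(1 15 5 17 16 12)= [13, 15, 2, 4, 0, 17, 3, 7, 8, 9, 10, 11, 1, 6, 14, 5, 12, 16]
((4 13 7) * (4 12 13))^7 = ((7 12 13))^7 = (7 12 13)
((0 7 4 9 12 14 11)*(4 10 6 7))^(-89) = ((0 4 9 12 14 11)(6 7 10))^(-89) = (0 4 9 12 14 11)(6 7 10)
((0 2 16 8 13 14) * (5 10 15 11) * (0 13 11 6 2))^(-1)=((2 16 8 11 5 10 15 6)(13 14))^(-1)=(2 6 15 10 5 11 8 16)(13 14)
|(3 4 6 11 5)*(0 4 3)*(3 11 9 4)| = |(0 3 11 5)(4 6 9)| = 12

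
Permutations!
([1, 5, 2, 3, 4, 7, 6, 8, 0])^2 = (0 5 8 1 7)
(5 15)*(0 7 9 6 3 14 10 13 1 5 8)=(0 7 9 6 3 14 10 13 1 5 15 8)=[7, 5, 2, 14, 4, 15, 3, 9, 0, 6, 13, 11, 12, 1, 10, 8]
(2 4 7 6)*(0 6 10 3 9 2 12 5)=(0 6 12 5)(2 4 7 10 3 9)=[6, 1, 4, 9, 7, 0, 12, 10, 8, 2, 3, 11, 5]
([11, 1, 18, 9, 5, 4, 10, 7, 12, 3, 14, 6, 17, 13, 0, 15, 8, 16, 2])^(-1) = (0 14 10 6 11)(2 18)(3 9)(4 5)(8 16 17 12)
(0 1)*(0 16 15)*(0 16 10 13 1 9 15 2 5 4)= (0 9 15 16 2 5 4)(1 10 13)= [9, 10, 5, 3, 0, 4, 6, 7, 8, 15, 13, 11, 12, 1, 14, 16, 2]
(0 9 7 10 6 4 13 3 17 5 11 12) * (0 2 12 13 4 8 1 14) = (0 9 7 10 6 8 1 14)(2 12)(3 17 5 11 13) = [9, 14, 12, 17, 4, 11, 8, 10, 1, 7, 6, 13, 2, 3, 0, 15, 16, 5]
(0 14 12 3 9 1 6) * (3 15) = (0 14 12 15 3 9 1 6) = [14, 6, 2, 9, 4, 5, 0, 7, 8, 1, 10, 11, 15, 13, 12, 3]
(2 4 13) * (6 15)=[0, 1, 4, 3, 13, 5, 15, 7, 8, 9, 10, 11, 12, 2, 14, 6]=(2 4 13)(6 15)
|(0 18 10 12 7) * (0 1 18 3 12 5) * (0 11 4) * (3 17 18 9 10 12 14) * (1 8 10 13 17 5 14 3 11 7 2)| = 56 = |(0 5 7 8 10 14 11 4)(1 9 13 17 18 12 2)|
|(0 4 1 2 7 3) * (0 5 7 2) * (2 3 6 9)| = |(0 4 1)(2 3 5 7 6 9)| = 6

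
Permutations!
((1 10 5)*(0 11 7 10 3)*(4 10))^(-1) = (0 3 1 5 10 4 7 11) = ((0 11 7 4 10 5 1 3))^(-1)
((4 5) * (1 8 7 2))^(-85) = ((1 8 7 2)(4 5))^(-85) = (1 2 7 8)(4 5)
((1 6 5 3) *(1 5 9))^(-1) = ((1 6 9)(3 5))^(-1) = (1 9 6)(3 5)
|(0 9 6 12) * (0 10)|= |(0 9 6 12 10)|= 5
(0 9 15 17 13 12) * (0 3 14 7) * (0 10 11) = [9, 1, 2, 14, 4, 5, 6, 10, 8, 15, 11, 0, 3, 12, 7, 17, 16, 13] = (0 9 15 17 13 12 3 14 7 10 11)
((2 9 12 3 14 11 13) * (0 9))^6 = (0 13 14 12)(2 11 3 9)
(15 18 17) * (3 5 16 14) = (3 5 16 14)(15 18 17) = [0, 1, 2, 5, 4, 16, 6, 7, 8, 9, 10, 11, 12, 13, 3, 18, 14, 15, 17]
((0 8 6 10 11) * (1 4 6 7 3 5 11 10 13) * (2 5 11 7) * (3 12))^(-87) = (0 8 2 5 7 12 3 11)(1 4 6 13)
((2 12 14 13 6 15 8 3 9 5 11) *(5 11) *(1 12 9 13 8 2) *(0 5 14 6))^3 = ((0 5 14 8 3 13)(1 12 6 15 2 9 11))^3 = (0 8)(1 15 11 6 9 12 2)(3 5)(13 14)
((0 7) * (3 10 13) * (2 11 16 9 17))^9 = ((0 7)(2 11 16 9 17)(3 10 13))^9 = (0 7)(2 17 9 16 11)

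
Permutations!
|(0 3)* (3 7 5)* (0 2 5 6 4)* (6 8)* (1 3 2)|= |(0 7 8 6 4)(1 3)(2 5)|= 10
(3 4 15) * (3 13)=[0, 1, 2, 4, 15, 5, 6, 7, 8, 9, 10, 11, 12, 3, 14, 13]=(3 4 15 13)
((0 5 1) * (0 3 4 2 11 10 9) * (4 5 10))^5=(0 9 10)(1 5 3)(2 4 11)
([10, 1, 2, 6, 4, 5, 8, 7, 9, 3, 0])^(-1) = [10, 1, 2, 9, 4, 5, 3, 7, 6, 8, 0]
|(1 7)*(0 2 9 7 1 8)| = |(0 2 9 7 8)| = 5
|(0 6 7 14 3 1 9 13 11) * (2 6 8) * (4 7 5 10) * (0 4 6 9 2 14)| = 33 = |(0 8 14 3 1 2 9 13 11 4 7)(5 10 6)|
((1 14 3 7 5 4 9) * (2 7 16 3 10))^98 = ((1 14 10 2 7 5 4 9)(3 16))^98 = (16)(1 10 7 4)(2 5 9 14)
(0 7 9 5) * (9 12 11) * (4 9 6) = [7, 1, 2, 3, 9, 0, 4, 12, 8, 5, 10, 6, 11] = (0 7 12 11 6 4 9 5)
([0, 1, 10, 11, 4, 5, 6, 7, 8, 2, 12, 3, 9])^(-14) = [0, 1, 12, 3, 4, 5, 6, 7, 8, 10, 9, 11, 2]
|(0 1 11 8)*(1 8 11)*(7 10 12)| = 6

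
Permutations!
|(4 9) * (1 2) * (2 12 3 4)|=6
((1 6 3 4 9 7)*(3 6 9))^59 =((1 9 7)(3 4))^59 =(1 7 9)(3 4)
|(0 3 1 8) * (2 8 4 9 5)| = 8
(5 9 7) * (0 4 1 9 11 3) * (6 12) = (0 4 1 9 7 5 11 3)(6 12) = [4, 9, 2, 0, 1, 11, 12, 5, 8, 7, 10, 3, 6]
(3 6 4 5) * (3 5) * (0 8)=(0 8)(3 6 4)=[8, 1, 2, 6, 3, 5, 4, 7, 0]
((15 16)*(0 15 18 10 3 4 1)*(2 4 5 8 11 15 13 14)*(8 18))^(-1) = ((0 13 14 2 4 1)(3 5 18 10)(8 11 15 16))^(-1) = (0 1 4 2 14 13)(3 10 18 5)(8 16 15 11)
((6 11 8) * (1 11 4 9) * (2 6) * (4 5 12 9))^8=((1 11 8 2 6 5 12 9))^8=(12)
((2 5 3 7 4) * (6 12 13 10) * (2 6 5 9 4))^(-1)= (2 7 3 5 10 13 12 6 4 9)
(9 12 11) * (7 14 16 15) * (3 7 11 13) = (3 7 14 16 15 11 9 12 13) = [0, 1, 2, 7, 4, 5, 6, 14, 8, 12, 10, 9, 13, 3, 16, 11, 15]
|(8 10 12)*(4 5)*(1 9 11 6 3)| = 30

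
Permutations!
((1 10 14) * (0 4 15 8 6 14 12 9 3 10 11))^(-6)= (0 15 6 1)(3 12)(4 8 14 11)(9 10)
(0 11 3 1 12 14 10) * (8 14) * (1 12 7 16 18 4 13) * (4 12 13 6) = [11, 7, 2, 13, 6, 5, 4, 16, 14, 9, 0, 3, 8, 1, 10, 15, 18, 17, 12] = (0 11 3 13 1 7 16 18 12 8 14 10)(4 6)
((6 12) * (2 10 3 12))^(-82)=(2 12 10 6 3)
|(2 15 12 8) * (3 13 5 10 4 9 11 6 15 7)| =13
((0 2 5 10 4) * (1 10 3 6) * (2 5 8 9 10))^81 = (0 5 3 6 1 2 8 9 10 4)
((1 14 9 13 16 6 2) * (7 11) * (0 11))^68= ((0 11 7)(1 14 9 13 16 6 2))^68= (0 7 11)(1 6 13 14 2 16 9)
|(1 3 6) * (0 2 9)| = |(0 2 9)(1 3 6)| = 3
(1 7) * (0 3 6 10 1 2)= (0 3 6 10 1 7 2)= [3, 7, 0, 6, 4, 5, 10, 2, 8, 9, 1]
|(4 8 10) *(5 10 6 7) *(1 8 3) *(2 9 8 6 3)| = |(1 6 7 5 10 4 2 9 8 3)| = 10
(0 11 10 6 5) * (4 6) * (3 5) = [11, 1, 2, 5, 6, 0, 3, 7, 8, 9, 4, 10] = (0 11 10 4 6 3 5)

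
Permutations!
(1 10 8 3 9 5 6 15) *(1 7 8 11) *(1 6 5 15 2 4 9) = (1 10 11 6 2 4 9 15 7 8 3) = [0, 10, 4, 1, 9, 5, 2, 8, 3, 15, 11, 6, 12, 13, 14, 7]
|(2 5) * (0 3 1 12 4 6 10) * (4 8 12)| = |(0 3 1 4 6 10)(2 5)(8 12)| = 6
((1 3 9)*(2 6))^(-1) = (1 9 3)(2 6) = ((1 3 9)(2 6))^(-1)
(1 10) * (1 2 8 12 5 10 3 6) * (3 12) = (1 12 5 10 2 8 3 6) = [0, 12, 8, 6, 4, 10, 1, 7, 3, 9, 2, 11, 5]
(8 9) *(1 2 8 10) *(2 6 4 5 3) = [0, 6, 8, 2, 5, 3, 4, 7, 9, 10, 1] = (1 6 4 5 3 2 8 9 10)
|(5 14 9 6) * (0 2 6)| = 6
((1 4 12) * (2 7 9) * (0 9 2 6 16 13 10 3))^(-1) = ((0 9 6 16 13 10 3)(1 4 12)(2 7))^(-1) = (0 3 10 13 16 6 9)(1 12 4)(2 7)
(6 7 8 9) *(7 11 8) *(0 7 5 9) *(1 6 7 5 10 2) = (0 5 9 7 10 2 1 6 11 8) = [5, 6, 1, 3, 4, 9, 11, 10, 0, 7, 2, 8]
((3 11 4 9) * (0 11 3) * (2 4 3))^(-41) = (0 11 3 2 4 9)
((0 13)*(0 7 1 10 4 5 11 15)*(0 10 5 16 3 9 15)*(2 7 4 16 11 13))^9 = ((0 2 7 1 5 13 4 11)(3 9 15 10 16))^9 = (0 2 7 1 5 13 4 11)(3 16 10 15 9)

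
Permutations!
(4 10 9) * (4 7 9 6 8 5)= (4 10 6 8 5)(7 9)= [0, 1, 2, 3, 10, 4, 8, 9, 5, 7, 6]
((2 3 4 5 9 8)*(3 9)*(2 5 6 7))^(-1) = (2 7 6 4 3 5 8 9)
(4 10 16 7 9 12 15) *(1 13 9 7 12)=(1 13 9)(4 10 16 12 15)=[0, 13, 2, 3, 10, 5, 6, 7, 8, 1, 16, 11, 15, 9, 14, 4, 12]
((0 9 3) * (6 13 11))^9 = (13)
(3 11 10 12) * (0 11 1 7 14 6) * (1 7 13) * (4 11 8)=(0 8 4 11 10 12 3 7 14 6)(1 13)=[8, 13, 2, 7, 11, 5, 0, 14, 4, 9, 12, 10, 3, 1, 6]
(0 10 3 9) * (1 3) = (0 10 1 3 9) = [10, 3, 2, 9, 4, 5, 6, 7, 8, 0, 1]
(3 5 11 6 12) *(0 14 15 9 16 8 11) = (0 14 15 9 16 8 11 6 12 3 5) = [14, 1, 2, 5, 4, 0, 12, 7, 11, 16, 10, 6, 3, 13, 15, 9, 8]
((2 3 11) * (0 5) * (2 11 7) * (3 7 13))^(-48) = (13)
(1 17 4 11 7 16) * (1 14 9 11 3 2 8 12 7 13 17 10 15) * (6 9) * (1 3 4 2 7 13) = (1 10 15 3 7 16 14 6 9 11)(2 8 12 13 17) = [0, 10, 8, 7, 4, 5, 9, 16, 12, 11, 15, 1, 13, 17, 6, 3, 14, 2]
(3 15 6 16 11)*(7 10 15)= (3 7 10 15 6 16 11)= [0, 1, 2, 7, 4, 5, 16, 10, 8, 9, 15, 3, 12, 13, 14, 6, 11]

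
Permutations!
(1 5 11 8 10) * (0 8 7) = (0 8 10 1 5 11 7) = [8, 5, 2, 3, 4, 11, 6, 0, 10, 9, 1, 7]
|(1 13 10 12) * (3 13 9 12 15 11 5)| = |(1 9 12)(3 13 10 15 11 5)| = 6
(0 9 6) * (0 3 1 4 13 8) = (0 9 6 3 1 4 13 8) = [9, 4, 2, 1, 13, 5, 3, 7, 0, 6, 10, 11, 12, 8]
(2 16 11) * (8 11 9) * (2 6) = [0, 1, 16, 3, 4, 5, 2, 7, 11, 8, 10, 6, 12, 13, 14, 15, 9] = (2 16 9 8 11 6)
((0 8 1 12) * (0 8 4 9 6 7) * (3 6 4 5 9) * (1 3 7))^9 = (0 7 4 9 5)(1 6 3 8 12)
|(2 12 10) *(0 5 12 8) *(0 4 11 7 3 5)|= 9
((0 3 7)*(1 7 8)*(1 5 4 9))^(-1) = (0 7 1 9 4 5 8 3)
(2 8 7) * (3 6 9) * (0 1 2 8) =(0 1 2)(3 6 9)(7 8) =[1, 2, 0, 6, 4, 5, 9, 8, 7, 3]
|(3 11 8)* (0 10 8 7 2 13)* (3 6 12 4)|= |(0 10 8 6 12 4 3 11 7 2 13)|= 11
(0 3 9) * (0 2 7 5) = (0 3 9 2 7 5) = [3, 1, 7, 9, 4, 0, 6, 5, 8, 2]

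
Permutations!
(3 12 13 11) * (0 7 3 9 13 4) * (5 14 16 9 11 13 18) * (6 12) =[7, 1, 2, 6, 0, 14, 12, 3, 8, 18, 10, 11, 4, 13, 16, 15, 9, 17, 5] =(0 7 3 6 12 4)(5 14 16 9 18)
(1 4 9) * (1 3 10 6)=(1 4 9 3 10 6)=[0, 4, 2, 10, 9, 5, 1, 7, 8, 3, 6]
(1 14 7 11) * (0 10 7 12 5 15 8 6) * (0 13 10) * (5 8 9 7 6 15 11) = [0, 14, 2, 3, 4, 11, 13, 5, 15, 7, 6, 1, 8, 10, 12, 9] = (1 14 12 8 15 9 7 5 11)(6 13 10)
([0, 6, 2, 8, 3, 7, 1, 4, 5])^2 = [0, 1, 2, 5, 8, 4, 6, 3, 7]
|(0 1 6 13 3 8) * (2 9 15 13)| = 9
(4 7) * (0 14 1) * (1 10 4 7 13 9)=(0 14 10 4 13 9 1)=[14, 0, 2, 3, 13, 5, 6, 7, 8, 1, 4, 11, 12, 9, 10]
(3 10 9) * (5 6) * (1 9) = (1 9 3 10)(5 6) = [0, 9, 2, 10, 4, 6, 5, 7, 8, 3, 1]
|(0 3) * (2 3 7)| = |(0 7 2 3)| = 4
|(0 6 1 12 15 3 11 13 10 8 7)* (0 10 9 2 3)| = 15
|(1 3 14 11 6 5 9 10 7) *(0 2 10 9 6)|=|(0 2 10 7 1 3 14 11)(5 6)|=8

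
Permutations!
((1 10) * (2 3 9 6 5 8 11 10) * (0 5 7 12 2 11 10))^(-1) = (0 11 1 10 8 5)(2 12 7 6 9 3)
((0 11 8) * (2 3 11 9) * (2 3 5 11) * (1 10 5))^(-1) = (0 8 11 5 10 1 2 3 9)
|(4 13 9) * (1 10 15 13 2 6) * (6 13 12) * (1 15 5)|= |(1 10 5)(2 13 9 4)(6 15 12)|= 12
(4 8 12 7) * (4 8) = (7 8 12) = [0, 1, 2, 3, 4, 5, 6, 8, 12, 9, 10, 11, 7]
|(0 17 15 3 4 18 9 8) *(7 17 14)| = 10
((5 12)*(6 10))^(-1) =(5 12)(6 10)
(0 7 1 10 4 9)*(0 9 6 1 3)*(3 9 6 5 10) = (0 7 9 6 1 3)(4 5 10) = [7, 3, 2, 0, 5, 10, 1, 9, 8, 6, 4]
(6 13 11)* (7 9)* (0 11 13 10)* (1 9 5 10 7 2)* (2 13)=(0 11 6 7 5 10)(1 9 13 2)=[11, 9, 1, 3, 4, 10, 7, 5, 8, 13, 0, 6, 12, 2]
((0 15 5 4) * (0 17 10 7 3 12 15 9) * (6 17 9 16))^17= ((0 16 6 17 10 7 3 12 15 5 4 9))^17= (0 7 4 17 15 16 3 9 10 5 6 12)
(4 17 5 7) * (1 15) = (1 15)(4 17 5 7) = [0, 15, 2, 3, 17, 7, 6, 4, 8, 9, 10, 11, 12, 13, 14, 1, 16, 5]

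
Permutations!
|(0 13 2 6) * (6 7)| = |(0 13 2 7 6)| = 5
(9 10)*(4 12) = [0, 1, 2, 3, 12, 5, 6, 7, 8, 10, 9, 11, 4] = (4 12)(9 10)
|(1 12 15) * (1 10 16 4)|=|(1 12 15 10 16 4)|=6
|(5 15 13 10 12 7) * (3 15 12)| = 12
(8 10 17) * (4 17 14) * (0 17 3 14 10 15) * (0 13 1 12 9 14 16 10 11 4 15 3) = (0 17 8 3 16 10 11 4)(1 12 9 14 15 13) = [17, 12, 2, 16, 0, 5, 6, 7, 3, 14, 11, 4, 9, 1, 15, 13, 10, 8]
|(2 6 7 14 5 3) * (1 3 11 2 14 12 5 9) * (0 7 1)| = |(0 7 12 5 11 2 6 1 3 14 9)| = 11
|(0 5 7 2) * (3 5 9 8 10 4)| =9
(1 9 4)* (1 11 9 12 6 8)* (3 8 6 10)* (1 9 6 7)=(1 12 10 3 8 9 4 11 6 7)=[0, 12, 2, 8, 11, 5, 7, 1, 9, 4, 3, 6, 10]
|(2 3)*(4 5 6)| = 6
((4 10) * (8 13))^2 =(13)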